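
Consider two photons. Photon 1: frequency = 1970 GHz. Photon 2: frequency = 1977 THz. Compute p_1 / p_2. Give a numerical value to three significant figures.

9.96·10^-4

p_1 = 4.354·10^-30 kg·m/s (from frequency = 1970 GHz, via p = hf/c).
p_2 = 4.370·10^-27 kg·m/s (from frequency = 1977 THz, via p = hf/c).
Ratio = 4.354·10^-30 / 4.370·10^-27 = 9.96·10^-4.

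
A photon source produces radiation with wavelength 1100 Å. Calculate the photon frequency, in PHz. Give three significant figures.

In SI units: λ = 1100 Å = 1.10 × 10^-7 m.
Since f = c/λ for a photon, f = 2.725 × 10^15 Hz.
Converting to PHz: f = 2.725 PHz ≈ 2.73 PHz.

2.73 PHz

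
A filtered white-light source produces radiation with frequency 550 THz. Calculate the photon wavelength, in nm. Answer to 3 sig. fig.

Convert to SI: f = 550 THz = 5.5e14 Hz.
The photon relation is λ = c/f, giving λ = 5.451e-7 m.
Converting to nm: λ = 545.1 nm ≈ 545 nm.

545 nm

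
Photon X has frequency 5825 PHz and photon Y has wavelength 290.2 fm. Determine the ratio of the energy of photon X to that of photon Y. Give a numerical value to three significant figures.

E_X = 3.860·10^-15 J (from frequency = 5825 PHz, via E = hf).
E_Y = 6.845·10^-13 J (from wavelength = 290.2 fm, via E = hc/λ).
Ratio = 3.860·10^-15 / 6.845·10^-13 = 5.64·10^-3.

5.64·10^-3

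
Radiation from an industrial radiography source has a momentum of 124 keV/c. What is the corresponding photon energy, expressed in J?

(c = 2.99792458e8 m/s, 1 eV = 1.602176634e-19 J.)
In SI units: p = 124 keV/c = 6.6269e-23 kg·m/s.
For a photon E = pc, so E = 1.987e-14 J.
So E ≈ 1.99e-14 J.

1.99e-14 J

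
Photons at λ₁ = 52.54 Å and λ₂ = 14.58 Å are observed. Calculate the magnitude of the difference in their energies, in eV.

Using E = hc/λ: E₁ = 3.7808e-17 J, E₂ = 1.3624e-16 J.
|ΔE| = |3.7808e-17 − 1.3624e-16| = 9.84e-17 J = 614 eV.

614 eV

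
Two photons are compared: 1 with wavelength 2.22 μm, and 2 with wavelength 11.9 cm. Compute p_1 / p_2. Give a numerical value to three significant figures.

5.36e4

p_1 = 2.985e-28 kg·m/s (from wavelength = 2.22 μm, via p = h/λ).
p_2 = 5.568e-33 kg·m/s (from wavelength = 11.9 cm, via p = h/λ).
Ratio = 2.985e-28 / 5.568e-33 = 5.36e4.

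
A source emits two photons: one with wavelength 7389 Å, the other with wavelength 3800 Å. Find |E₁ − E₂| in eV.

Using E = hc/λ: E₁ = 2.6884 × 10^-19 J, E₂ = 5.2275 × 10^-19 J.
|ΔE| = |2.6884 × 10^-19 − 5.2275 × 10^-19| = 2.54 × 10^-19 J = 1.58 eV.

1.58 eV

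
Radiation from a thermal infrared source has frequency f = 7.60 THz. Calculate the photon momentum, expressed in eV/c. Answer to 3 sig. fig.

(h = 6.62607015 × 10^-34 J·s, c = 2.99792458 × 10^8 m/s, 1 eV = 1.602176634 × 10^-19 J.)
First convert: f = 7.60 THz = 7.60 × 10^12 Hz.
The photon relation is p = hf/c, giving p = 1.680 × 10^-29 kg·m/s.
Converting to eV/c: p = 0.03143 eV/c ≈ 0.0314 eV/c.

0.0314 eV/c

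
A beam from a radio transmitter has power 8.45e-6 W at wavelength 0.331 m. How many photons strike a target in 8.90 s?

1.25e20 photons

Total energy: E_total = P·t = 8.45e-6 × 8.90 = 7.521e-5 J.
Per-photon energy: E = 6.001e-25 J.
N = E_total / E_photon = 1.25e20.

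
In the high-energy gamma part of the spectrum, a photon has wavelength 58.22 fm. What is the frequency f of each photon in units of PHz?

5.15·10^6 PHz

In SI units: λ = 58.22 fm = 5.822·10^-14 m.
For a photon f = c/λ, so f = 5.149·10^21 Hz.
Converting to PHz: f = 5.149·10^6 PHz ≈ 5.15·10^6 PHz.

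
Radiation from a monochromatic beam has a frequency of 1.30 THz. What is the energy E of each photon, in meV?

Use h = 6.62607015·10^-34 J·s, 1 eV = 1.602176634·10^-19 J.
First convert: f = 1.30 THz = 1.30·10^12 Hz.
The photon relation is E = hf, giving E = 8.614·10^-22 J.
Converting to meV: E = 5.376 meV ≈ 5.38 meV.

5.38 meV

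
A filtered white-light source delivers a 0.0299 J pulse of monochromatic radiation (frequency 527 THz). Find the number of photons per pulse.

Per-photon energy: E = 3.492 × 10^-19 J (from frequency = 527 THz).
N = E_total / E_photon = 0.0299 J / 3.492 × 10^-19 J = 8.56 × 10^16.

8.56 × 10^16 photons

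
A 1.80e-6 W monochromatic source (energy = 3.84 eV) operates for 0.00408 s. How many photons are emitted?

1.19e10 photons

Total energy: E_total = P·t = 1.80e-6 × 0.00408 = 7.344e-9 J.
Per-photon energy: E = 6.152e-19 J.
N = E_total / E_photon = 1.19e10.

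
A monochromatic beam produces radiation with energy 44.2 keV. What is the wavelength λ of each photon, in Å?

First convert: E = 44.2 keV = 7.0816 × 10^-15 J.
Since λ = hc/E for a photon, λ = 2.805 × 10^-11 m.
Converting to Å: λ = 0.2805 Å ≈ 0.281 Å.

0.281 Å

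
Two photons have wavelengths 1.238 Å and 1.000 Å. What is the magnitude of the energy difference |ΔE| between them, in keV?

2.38 keV

Using E = hc/λ: E₁ = 1.6046 × 10^-15 J, E₂ = 1.9864 × 10^-15 J.
|ΔE| = |1.6046 × 10^-15 − 1.9864 × 10^-15| = 3.82 × 10^-16 J = 2.38 keV.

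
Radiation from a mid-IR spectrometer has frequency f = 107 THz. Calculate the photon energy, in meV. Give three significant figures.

Use h = 6.62607015·10^-34 J·s, 1 eV = 1.602176634·10^-19 J.
In SI units: f = 107 THz = 1.07·10^14 Hz.
Since E = hf for a photon, E = 7.090·10^-20 J.
Converting to meV: E = 442.5 meV ≈ 443 meV.

443 meV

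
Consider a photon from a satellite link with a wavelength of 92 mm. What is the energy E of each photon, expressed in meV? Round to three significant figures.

0.0135 meV

(h = 6.62607015·10^-34 J·s, c = 2.99792458·10^8 m/s, 1 eV = 1.602176634·10^-19 J.)
Convert to SI: λ = 92 mm = 0.092 m.
Apply E = hc/λ: E = 2.159·10^-24 J.
Converting to meV: E = 0.01348 meV ≈ 0.0135 meV.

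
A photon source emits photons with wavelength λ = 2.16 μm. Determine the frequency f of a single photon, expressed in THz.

(c = 2.99792458 × 10^8 m/s.)
First convert: λ = 2.16 μm = 2.16 × 10^-6 m.
The photon relation is f = c/λ, giving f = 1.388 × 10^14 Hz.
Converting to THz: f = 138.8 THz ≈ 139 THz.

139 THz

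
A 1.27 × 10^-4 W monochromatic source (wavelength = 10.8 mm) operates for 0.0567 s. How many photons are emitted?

3.92 × 10^17 photons

Total energy: E_total = P·t = 1.27 × 10^-4 × 0.0567 = 7.201 × 10^-6 J.
Per-photon energy: E = 1.839 × 10^-23 J.
N = E_total / E_photon = 3.92 × 10^17.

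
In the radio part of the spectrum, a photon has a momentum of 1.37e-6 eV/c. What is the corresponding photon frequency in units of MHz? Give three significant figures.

First convert: p = 1.37e-6 eV/c = 7.3217e-34 kg·m/s.
For a photon f = pc/h, so f = 3.313e8 Hz.
Converting to MHz: f = 331.3 MHz ≈ 331 MHz.

331 MHz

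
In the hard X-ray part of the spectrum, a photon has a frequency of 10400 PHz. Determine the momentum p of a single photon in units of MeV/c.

0.0430 MeV/c

Use h = 6.62607015 × 10^-34 J·s, c = 2.99792458 × 10^8 m/s, 1 eV = 1.602176634 × 10^-19 J.
Convert to SI: f = 10400 PHz = 1.04 × 10^19 Hz.
For a photon p = hf/c, so p = 2.299 × 10^-23 kg·m/s.
Converting to MeV/c: p = 0.04301 MeV/c ≈ 0.0430 MeV/c.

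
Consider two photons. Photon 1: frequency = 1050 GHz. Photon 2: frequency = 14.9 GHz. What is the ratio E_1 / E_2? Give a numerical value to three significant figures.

E_1 = 6.957 × 10^-22 J (from frequency = 1050 GHz, via E = hf).
E_2 = 9.873 × 10^-24 J (from frequency = 14.9 GHz, via E = hf).
Ratio = 6.957 × 10^-22 / 9.873 × 10^-24 = 70.5.

70.5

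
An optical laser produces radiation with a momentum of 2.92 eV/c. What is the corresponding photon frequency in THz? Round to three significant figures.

706 THz

Use h = 6.62607015 × 10^-34 J·s, c = 2.99792458 × 10^8 m/s, 1 eV = 1.602176634 × 10^-19 J.
In SI units: p = 2.92 eV/c = 1.5605 × 10^-27 kg·m/s.
The photon relation is f = pc/h, giving f = 7.061 × 10^14 Hz.
Converting to THz: f = 706.1 THz ≈ 706 THz.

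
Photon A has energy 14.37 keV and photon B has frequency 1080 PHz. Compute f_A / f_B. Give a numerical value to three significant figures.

f_A = 3.475e18 Hz (from energy = 14.37 keV, via f = E/h).
f_B = 1.080e18 Hz (from frequency = 1080 PHz, via f given directly).
Ratio = 3.475e18 / 1.080e18 = 3.22.

3.22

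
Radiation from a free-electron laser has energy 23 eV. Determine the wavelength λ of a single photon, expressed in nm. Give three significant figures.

53.9 nm

First convert: E = 23 eV = 3.6850e-18 J.
For a photon λ = hc/E, so λ = 5.391e-8 m.
Converting to nm: λ = 53.91 nm ≈ 53.9 nm.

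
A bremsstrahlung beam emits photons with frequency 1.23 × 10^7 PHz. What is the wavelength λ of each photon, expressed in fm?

24.4 fm

Convert to SI: f = 1.23 × 10^7 PHz = 1.23 × 10^22 Hz.
For a photon λ = c/f, so λ = 2.437 × 10^-14 m.
Converting to fm: λ = 24.37 fm ≈ 24.4 fm.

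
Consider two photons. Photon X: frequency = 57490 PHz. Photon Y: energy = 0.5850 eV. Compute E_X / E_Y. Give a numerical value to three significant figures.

E_X = 3.809 × 10^-14 J (from frequency = 57490 PHz, via E = hf).
E_Y = 9.373 × 10^-20 J (from energy = 0.5850 eV, via E given directly).
Ratio = 3.809 × 10^-14 / 9.373 × 10^-20 = 4.06 × 10^5.

4.06 × 10^5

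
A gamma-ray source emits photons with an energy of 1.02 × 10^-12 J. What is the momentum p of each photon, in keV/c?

6370 keV/c

The photon relation is p = E/c, giving p = 3.402 × 10^-21 kg·m/s.
Converting to keV/c: p = 6366 keV/c ≈ 6370 keV/c.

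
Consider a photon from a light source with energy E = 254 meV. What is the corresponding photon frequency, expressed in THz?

Use h = 6.62607015 × 10^-34 J·s, 1 eV = 1.602176634 × 10^-19 J.
In SI units: E = 254 meV = 4.0695 × 10^-20 J.
For a photon f = E/h, so f = 6.142 × 10^13 Hz.
Converting to THz: f = 61.42 THz ≈ 61.4 THz.

61.4 THz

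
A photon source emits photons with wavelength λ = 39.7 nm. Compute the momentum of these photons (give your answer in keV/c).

Use h = 6.62607015e-34 J·s, c = 2.99792458e8 m/s, 1 eV = 1.602176634e-19 J.
First convert: λ = 39.7 nm = 3.97e-8 m.
Since p = h/λ for a photon, p = 1.669e-26 kg·m/s.
Converting to keV/c: p = 0.03123 keV/c ≈ 0.0312 keV/c.

0.0312 keV/c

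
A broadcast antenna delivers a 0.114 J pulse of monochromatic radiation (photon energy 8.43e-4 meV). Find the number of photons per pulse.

Per-photon energy: E = 1.351e-25 J (from energy = 8.43e-4 meV).
N = E_total / E_photon = 0.114 J / 1.351e-25 J = 8.44e23.

8.44e23 photons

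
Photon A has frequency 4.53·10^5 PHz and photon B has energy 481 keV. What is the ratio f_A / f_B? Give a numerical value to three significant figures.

3.89

f_A = 4.530·10^20 Hz (from frequency = 4.53·10^5 PHz, via f given directly).
f_B = 1.163·10^20 Hz (from energy = 481 keV, via f = E/h).
Ratio = 4.530·10^20 / 1.163·10^20 = 3.89.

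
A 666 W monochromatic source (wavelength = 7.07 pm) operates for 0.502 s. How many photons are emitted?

1.19 × 10^16 photons

Total energy: E_total = P·t = 666 × 0.502 = 334.3 J.
Per-photon energy: E = 2.810 × 10^-14 J.
N = E_total / E_photon = 1.19 × 10^16.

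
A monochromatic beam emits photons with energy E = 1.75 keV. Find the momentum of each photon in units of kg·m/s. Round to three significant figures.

In SI units: E = 1.75 keV = 2.8038·10^-16 J.
Since p = E/c for a photon, p = 9.353·10^-25 kg·m/s.
So p ≈ 9.35·10^-25 kg·m/s.

9.35·10^-25 kg·m/s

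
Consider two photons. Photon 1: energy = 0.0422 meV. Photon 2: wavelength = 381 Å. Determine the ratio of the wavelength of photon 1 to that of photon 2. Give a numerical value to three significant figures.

7.71e5

λ_1 = 0.02938 m (from energy = 0.0422 meV, via λ = hc/E).
λ_2 = 3.810e-8 m (from wavelength = 381 Å, via λ given directly).
Ratio = 0.02938 / 3.810e-8 = 7.71e5.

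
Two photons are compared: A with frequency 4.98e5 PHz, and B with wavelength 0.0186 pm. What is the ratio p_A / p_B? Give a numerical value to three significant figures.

0.0309

p_A = 1.101e-21 kg·m/s (from frequency = 4.98e5 PHz, via p = hf/c).
p_B = 3.562e-20 kg·m/s (from wavelength = 0.0186 pm, via p = h/λ).
Ratio = 1.101e-21 / 3.562e-20 = 0.0309.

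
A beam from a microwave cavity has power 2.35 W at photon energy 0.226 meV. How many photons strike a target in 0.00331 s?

Total energy: E_total = P·t = 2.35 × 0.00331 = 0.007779 J.
Per-photon energy: E = 3.621 × 10^-23 J.
N = E_total / E_photon = 2.15 × 10^20.

2.15 × 10^20 photons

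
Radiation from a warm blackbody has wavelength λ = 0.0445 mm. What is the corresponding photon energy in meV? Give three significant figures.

27.9 meV

(h = 6.62607015e-34 J·s, c = 2.99792458e8 m/s, 1 eV = 1.602176634e-19 J.)
Convert to SI: λ = 0.0445 mm = 4.45e-5 m.
Apply E = hc/λ: E = 4.464e-21 J.
Converting to meV: E = 27.86 meV ≈ 27.9 meV.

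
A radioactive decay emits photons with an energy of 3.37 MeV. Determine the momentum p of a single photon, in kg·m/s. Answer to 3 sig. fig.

1.80 × 10^-21 kg·m/s

(c = 2.99792458 × 10^8 m/s, 1 eV = 1.602176634 × 10^-19 J.)
In SI units: E = 3.37 MeV = 5.3993 × 10^-13 J.
For a photon p = E/c, so p = 1.801 × 10^-21 kg·m/s.
So p ≈ 1.80 × 10^-21 kg·m/s.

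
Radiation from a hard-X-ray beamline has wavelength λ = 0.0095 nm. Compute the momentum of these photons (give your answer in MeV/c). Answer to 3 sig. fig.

0.131 MeV/c

Use h = 6.62607015 × 10^-34 J·s, c = 2.99792458 × 10^8 m/s, 1 eV = 1.602176634 × 10^-19 J.
In SI units: λ = 0.0095 nm = 9.5 × 10^-12 m.
Since p = h/λ for a photon, p = 6.975 × 10^-23 kg·m/s.
Converting to MeV/c: p = 0.1305 MeV/c ≈ 0.131 MeV/c.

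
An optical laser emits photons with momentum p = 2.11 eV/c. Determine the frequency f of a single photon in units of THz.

510 THz

Use h = 6.62607015 × 10^-34 J·s, c = 2.99792458 × 10^8 m/s, 1 eV = 1.602176634 × 10^-19 J.
First convert: p = 2.11 eV/c = 1.1276 × 10^-27 kg·m/s.
Since f = pc/h for a photon, f = 5.102 × 10^14 Hz.
Converting to THz: f = 510.2 THz ≈ 510 THz.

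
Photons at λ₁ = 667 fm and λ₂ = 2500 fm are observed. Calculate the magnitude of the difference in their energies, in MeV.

Using E = hc/λ: E₁ = 2.978 × 10^-13 J, E₂ = 7.946 × 10^-14 J.
|ΔE| = |2.978 × 10^-13 − 7.946 × 10^-14| = 2.18 × 10^-13 J = 1.36 MeV.

1.36 MeV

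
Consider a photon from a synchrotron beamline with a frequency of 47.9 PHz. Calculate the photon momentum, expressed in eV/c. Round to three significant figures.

First convert: f = 47.9 PHz = 4.79e16 Hz.
Since p = hf/c for a photon, p = 1.059e-25 kg·m/s.
Converting to eV/c: p = 198.1 eV/c ≈ 198 eV/c.

198 eV/c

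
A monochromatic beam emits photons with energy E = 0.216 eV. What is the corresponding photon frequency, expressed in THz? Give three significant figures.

Use h = 6.62607015e-34 J·s, 1 eV = 1.602176634e-19 J.
First convert: E = 0.216 eV = 3.4607e-20 J.
Apply f = E/h: f = 5.223e13 Hz.
Converting to THz: f = 52.23 THz ≈ 52.2 THz.

52.2 THz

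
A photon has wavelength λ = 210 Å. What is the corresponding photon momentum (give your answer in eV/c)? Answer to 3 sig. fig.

Use h = 6.62607015e-34 J·s, c = 2.99792458e8 m/s, 1 eV = 1.602176634e-19 J.
In SI units: λ = 210 Å = 2.1e-8 m.
Since p = h/λ for a photon, p = 3.155e-26 kg·m/s.
Converting to eV/c: p = 59.04 eV/c ≈ 59.0 eV/c.

59.0 eV/c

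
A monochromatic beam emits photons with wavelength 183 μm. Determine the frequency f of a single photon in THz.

(c = 2.99792458 × 10^8 m/s.)
First convert: λ = 183 μm = 1.83 × 10^-4 m.
The photon relation is f = c/λ, giving f = 1.638 × 10^12 Hz.
Converting to THz: f = 1.638 THz ≈ 1.64 THz.

1.64 THz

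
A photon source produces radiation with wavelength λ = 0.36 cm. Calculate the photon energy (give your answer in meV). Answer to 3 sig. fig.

0.344 meV

Use h = 6.62607015e-34 J·s, c = 2.99792458e8 m/s, 1 eV = 1.602176634e-19 J.
Convert to SI: λ = 0.36 cm = 0.0036 m.
For a photon E = hc/λ, so E = 5.518e-23 J.
Converting to meV: E = 0.3444 meV ≈ 0.344 meV.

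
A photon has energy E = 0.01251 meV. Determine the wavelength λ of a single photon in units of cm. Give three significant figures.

Convert to SI: E = 0.01251 meV = 2.0043 × 10^-24 J.
Apply λ = hc/E: λ = 0.09911 m.
Converting to cm: λ = 9.911 cm ≈ 9.91 cm.

9.91 cm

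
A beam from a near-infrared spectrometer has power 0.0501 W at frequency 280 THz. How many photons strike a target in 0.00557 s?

1.50e15 photons

Total energy: E_total = P·t = 0.0501 × 0.00557 = 2.791e-4 J.
Per-photon energy: E = 1.855e-19 J.
N = E_total / E_photon = 1.50e15.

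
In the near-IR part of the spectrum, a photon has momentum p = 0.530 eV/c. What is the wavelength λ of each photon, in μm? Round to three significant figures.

2.34 μm

Use h = 6.62607015e-34 J·s, c = 2.99792458e8 m/s, 1 eV = 1.602176634e-19 J.
First convert: p = 0.530 eV/c = 2.8325e-28 kg·m/s.
Since λ = h/p for a photon, λ = 2.339e-6 m.
Converting to μm: λ = 2.339 μm ≈ 2.34 μm.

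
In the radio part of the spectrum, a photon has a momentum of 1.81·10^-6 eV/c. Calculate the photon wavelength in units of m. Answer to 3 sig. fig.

In SI units: p = 1.81·10^-6 eV/c = 9.6732·10^-34 kg·m/s.
Since λ = h/p for a photon, λ = 0.6850 m.
So λ ≈ 0.685 m.

0.685 m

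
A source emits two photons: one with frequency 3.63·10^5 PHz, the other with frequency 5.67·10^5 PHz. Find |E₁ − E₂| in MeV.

0.844 MeV

Using E = hf: E₁ = 2.405·10^-13 J, E₂ = 3.757·10^-13 J.
|ΔE| = |2.405·10^-13 − 3.757·10^-13| = 1.35·10^-13 J = 0.844 MeV.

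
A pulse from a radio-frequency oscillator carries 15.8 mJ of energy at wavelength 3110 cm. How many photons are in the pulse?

Per-photon energy: E = 6.387 × 10^-27 J (from wavelength = 3110 cm).
N = E_total / E_photon = 0.0158 J / 6.387 × 10^-27 J = 2.47 × 10^24.

2.47 × 10^24 photons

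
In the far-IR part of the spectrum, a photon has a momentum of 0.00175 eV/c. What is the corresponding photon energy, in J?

2.80 × 10^-22 J

Use c = 2.99792458 × 10^8 m/s, 1 eV = 1.602176634 × 10^-19 J.
Convert to SI: p = 0.00175 eV/c = 9.3525 × 10^-31 kg·m/s.
The photon relation is E = pc, giving E = 2.804 × 10^-22 J.
So E ≈ 2.80 × 10^-22 J.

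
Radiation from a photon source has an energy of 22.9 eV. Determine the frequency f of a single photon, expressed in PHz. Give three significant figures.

5.54 PHz

Convert to SI: E = 22.9 eV = 3.6690e-18 J.
Since f = E/h for a photon, f = 5.537e15 Hz.
Converting to PHz: f = 5.537 PHz ≈ 5.54 PHz.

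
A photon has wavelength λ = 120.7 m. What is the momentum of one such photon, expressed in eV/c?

1.03 × 10^-8 eV/c

Take h = 6.62607015 × 10^-34 J·s, c = 2.99792458 × 10^8 m/s, 1 eV = 1.602176634 × 10^-19 J.
Since p = h/λ for a photon, p = 5.490 × 10^-36 kg·m/s.
Converting to eV/c: p = 1.027 × 10^-8 eV/c ≈ 1.03 × 10^-8 eV/c.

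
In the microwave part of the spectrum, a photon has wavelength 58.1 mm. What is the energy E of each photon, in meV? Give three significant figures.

Convert to SI: λ = 58.1 mm = 0.0581 m.
For a photon E = hc/λ, so E = 3.419 × 10^-24 J.
Converting to meV: E = 0.02134 meV ≈ 0.0213 meV.

0.0213 meV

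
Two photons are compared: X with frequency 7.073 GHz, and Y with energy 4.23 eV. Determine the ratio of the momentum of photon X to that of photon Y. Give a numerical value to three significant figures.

6.92·10^-6

p_X = 1.563·10^-32 kg·m/s (from frequency = 7.073 GHz, via p = hf/c).
p_Y = 2.261·10^-27 kg·m/s (from energy = 4.23 eV, via p = E/c).
Ratio = 1.563·10^-32 / 2.261·10^-27 = 6.92·10^-6.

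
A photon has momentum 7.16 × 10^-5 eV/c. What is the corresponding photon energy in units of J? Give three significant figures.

(c = 2.99792458 × 10^8 m/s, 1 eV = 1.602176634 × 10^-19 J.)
First convert: p = 7.16 × 10^-5 eV/c = 3.8265 × 10^-32 kg·m/s.
Apply E = pc: E = 1.147 × 10^-23 J.
So E ≈ 1.15 × 10^-23 J.

1.15 × 10^-23 J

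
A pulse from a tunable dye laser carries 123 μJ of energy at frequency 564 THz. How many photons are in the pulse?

Per-photon energy: E = 3.737·10^-19 J (from frequency = 564 THz).
N = E_total / E_photon = 1.23·10^-4 J / 3.737·10^-19 J = 3.29·10^14.

3.29·10^14 photons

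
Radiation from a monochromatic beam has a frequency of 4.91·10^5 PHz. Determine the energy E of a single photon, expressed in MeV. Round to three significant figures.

2.03 MeV

In SI units: f = 4.91·10^5 PHz = 4.91·10^20 Hz.
Since E = hf for a photon, E = 3.253·10^-13 J.
Converting to MeV: E = 2.031 MeV ≈ 2.03 MeV.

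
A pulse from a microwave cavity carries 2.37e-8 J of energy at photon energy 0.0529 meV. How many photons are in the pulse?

2.80e15 photons

Per-photon energy: E = 8.476e-24 J (from energy = 0.0529 meV).
N = E_total / E_photon = 2.37e-8 J / 8.476e-24 J = 2.80e15.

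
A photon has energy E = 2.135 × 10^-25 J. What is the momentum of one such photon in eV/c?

1.33 × 10^-6 eV/c

For a photon p = E/c, so p = 7.122 × 10^-34 kg·m/s.
Converting to eV/c: p = 1.333 × 10^-6 eV/c ≈ 1.33 × 10^-6 eV/c.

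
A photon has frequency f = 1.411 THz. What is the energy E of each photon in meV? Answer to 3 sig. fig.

Take h = 6.62607015 × 10^-34 J·s, 1 eV = 1.602176634 × 10^-19 J.
In SI units: f = 1.411 THz = 1.411 × 10^12 Hz.
Apply E = hf: E = 9.349 × 10^-22 J.
Converting to meV: E = 5.835 meV ≈ 5.84 meV.

5.84 meV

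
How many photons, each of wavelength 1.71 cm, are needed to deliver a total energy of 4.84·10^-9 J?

Per-photon energy: E = 1.162·10^-23 J (from wavelength = 1.71 cm).
N = E_total / E_photon = 4.84·10^-9 J / 1.162·10^-23 J = 4.17·10^14.

4.17·10^14 photons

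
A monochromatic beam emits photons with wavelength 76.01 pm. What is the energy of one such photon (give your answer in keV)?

Take h = 6.62607015e-34 J·s, c = 2.99792458e8 m/s, 1 eV = 1.602176634e-19 J.
First convert: λ = 76.01 pm = 7.601e-11 m.
For a photon E = hc/λ, so E = 2.613e-15 J.
Converting to keV: E = 16.31 keV ≈ 16.3 keV.

16.3 keV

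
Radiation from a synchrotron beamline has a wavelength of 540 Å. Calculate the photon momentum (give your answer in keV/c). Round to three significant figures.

0.0230 keV/c

In SI units: λ = 540 Å = 5.4e-8 m.
Apply p = h/λ: p = 1.227e-26 kg·m/s.
Converting to keV/c: p = 0.02296 keV/c ≈ 0.0230 keV/c.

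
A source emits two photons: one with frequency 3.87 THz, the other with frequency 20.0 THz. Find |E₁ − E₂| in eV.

0.0667 eV

Using E = hf: E₁ = 2.564 × 10^-21 J, E₂ = 1.325 × 10^-20 J.
|ΔE| = |2.564 × 10^-21 − 1.325 × 10^-20| = 1.07 × 10^-20 J = 0.0667 eV.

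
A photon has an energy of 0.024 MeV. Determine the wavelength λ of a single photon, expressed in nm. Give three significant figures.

Convert to SI: E = 0.024 MeV = 3.8452 × 10^-15 J.
Since λ = hc/E for a photon, λ = 5.166 × 10^-11 m.
Converting to nm: λ = 0.05166 nm ≈ 0.0517 nm.

0.0517 nm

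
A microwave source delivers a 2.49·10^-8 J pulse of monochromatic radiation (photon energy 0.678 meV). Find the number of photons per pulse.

Per-photon energy: E = 1.086·10^-22 J (from energy = 0.678 meV).
N = E_total / E_photon = 2.49·10^-8 J / 1.086·10^-22 J = 2.29·10^14.

2.29·10^14 photons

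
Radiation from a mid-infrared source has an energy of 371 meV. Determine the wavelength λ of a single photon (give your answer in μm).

3.34 μm

In SI units: E = 371 meV = 5.9441e-20 J.
Apply λ = hc/E: λ = 3.342e-6 m.
Converting to μm: λ = 3.342 μm ≈ 3.34 μm.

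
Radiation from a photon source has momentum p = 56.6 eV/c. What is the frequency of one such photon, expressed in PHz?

Convert to SI: p = 56.6 eV/c = 3.0249e-26 kg·m/s.
Since f = pc/h for a photon, f = 1.369e16 Hz.
Converting to PHz: f = 13.69 PHz ≈ 13.7 PHz.

13.7 PHz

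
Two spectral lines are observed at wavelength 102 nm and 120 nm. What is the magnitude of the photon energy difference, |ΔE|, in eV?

1.82 eV

Using E = hc/λ: E₁ = 1.947e-18 J, E₂ = 1.655e-18 J.
|ΔE| = |1.947e-18 − 1.655e-18| = 2.92e-19 J = 1.82 eV.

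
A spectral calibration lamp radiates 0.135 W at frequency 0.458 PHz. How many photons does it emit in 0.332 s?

Total energy: E_total = P·t = 0.135 × 0.332 = 0.04482 J.
Per-photon energy: E = 3.035 × 10^-19 J.
N = E_total / E_photon = 1.48 × 10^17.

1.48 × 10^17 photons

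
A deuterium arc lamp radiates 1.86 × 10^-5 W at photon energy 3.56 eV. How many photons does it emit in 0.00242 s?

Total energy: E_total = P·t = 1.86 × 10^-5 × 0.00242 = 4.501 × 10^-8 J.
Per-photon energy: E = 5.704 × 10^-19 J.
N = E_total / E_photon = 7.89 × 10^10.

7.89 × 10^10 photons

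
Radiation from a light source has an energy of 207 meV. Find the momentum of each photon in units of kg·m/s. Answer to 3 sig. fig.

First convert: E = 207 meV = 3.3165 × 10^-20 J.
The photon relation is p = E/c, giving p = 1.106 × 10^-28 kg·m/s.
So p ≈ 1.11 × 10^-28 kg·m/s.

1.11 × 10^-28 kg·m/s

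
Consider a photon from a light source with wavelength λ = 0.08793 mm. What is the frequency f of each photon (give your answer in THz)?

3.41 THz

Use c = 2.99792458 × 10^8 m/s.
Convert to SI: λ = 0.08793 mm = 8.793 × 10^-5 m.
For a photon f = c/λ, so f = 3.409 × 10^12 Hz.
Converting to THz: f = 3.409 THz ≈ 3.41 THz.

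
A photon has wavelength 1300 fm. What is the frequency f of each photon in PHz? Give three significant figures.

Take c = 2.99792458e8 m/s.
Convert to SI: λ = 1300 fm = 1.3e-12 m.
The photon relation is f = c/λ, giving f = 2.306e20 Hz.
Converting to PHz: f = 230600 PHz ≈ 2.31e5 PHz.

2.31e5 PHz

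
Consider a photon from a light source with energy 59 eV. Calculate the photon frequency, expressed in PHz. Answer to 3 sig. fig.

(h = 6.62607015e-34 J·s, 1 eV = 1.602176634e-19 J.)
First convert: E = 59 eV = 9.4528e-18 J.
For a photon f = E/h, so f = 1.427e16 Hz.
Converting to PHz: f = 14.27 PHz ≈ 14.3 PHz.

14.3 PHz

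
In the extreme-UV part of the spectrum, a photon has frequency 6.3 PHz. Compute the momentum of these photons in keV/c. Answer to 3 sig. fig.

0.0261 keV/c

Convert to SI: f = 6.3 PHz = 6.3 × 10^15 Hz.
Apply p = hf/c: p = 1.392 × 10^-26 kg·m/s.
Converting to keV/c: p = 0.02605 keV/c ≈ 0.0261 keV/c.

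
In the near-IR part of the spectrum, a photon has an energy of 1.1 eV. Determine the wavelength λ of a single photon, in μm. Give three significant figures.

Use h = 6.62607015·10^-34 J·s, c = 2.99792458·10^8 m/s, 1 eV = 1.602176634·10^-19 J.
In SI units: E = 1.1 eV = 1.7624·10^-19 J.
The photon relation is λ = hc/E, giving λ = 1.127·10^-6 m.
Converting to μm: λ = 1.127 μm ≈ 1.13 μm.

1.13 μm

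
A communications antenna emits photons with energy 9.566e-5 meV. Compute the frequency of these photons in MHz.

Convert to SI: E = 9.566e-5 meV = 1.5326e-26 J.
For a photon f = E/h, so f = 2.313e7 Hz.
Converting to MHz: f = 23.13 MHz ≈ 23.1 MHz.

23.1 MHz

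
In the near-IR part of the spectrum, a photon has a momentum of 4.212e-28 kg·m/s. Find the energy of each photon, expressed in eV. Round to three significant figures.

0.788 eV

Use c = 2.99792458e8 m/s, 1 eV = 1.602176634e-19 J.
Apply E = pc: E = 1.263e-19 J.
Converting to eV: E = 0.7881 eV ≈ 0.788 eV.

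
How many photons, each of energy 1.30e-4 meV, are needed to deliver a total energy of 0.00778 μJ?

3.74e17 photons

Per-photon energy: E = 2.083e-26 J (from energy = 1.30e-4 meV).
N = E_total / E_photon = 7.78e-9 J / 2.083e-26 J = 3.74e17.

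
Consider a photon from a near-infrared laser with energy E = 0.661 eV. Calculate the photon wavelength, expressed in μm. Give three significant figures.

1.88 μm

In SI units: E = 0.661 eV = 1.0590 × 10^-19 J.
The photon relation is λ = hc/E, giving λ = 1.876 × 10^-6 m.
Converting to μm: λ = 1.876 μm ≈ 1.88 μm.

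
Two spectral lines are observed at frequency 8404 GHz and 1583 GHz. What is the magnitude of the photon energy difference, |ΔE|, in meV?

Using E = hf: E₁ = 5.5685e-21 J, E₂ = 1.0489e-21 J.
|ΔE| = |5.5685e-21 − 1.0489e-21| = 4.52e-21 J = 28.2 meV.

28.2 meV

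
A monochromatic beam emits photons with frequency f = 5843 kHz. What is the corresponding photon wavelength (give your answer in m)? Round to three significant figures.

Use c = 2.99792458·10^8 m/s.
Convert to SI: f = 5843 kHz = 5.843·10^6 Hz.
Since λ = c/f for a photon, λ = 51.31 m.
So λ ≈ 51.3 m.

51.3 m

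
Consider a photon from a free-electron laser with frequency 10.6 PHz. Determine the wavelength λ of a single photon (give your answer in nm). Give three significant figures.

28.3 nm

Take c = 2.99792458 × 10^8 m/s.
First convert: f = 10.6 PHz = 1.06 × 10^16 Hz.
Since λ = c/f for a photon, λ = 2.828 × 10^-8 m.
Converting to nm: λ = 28.28 nm ≈ 28.3 nm.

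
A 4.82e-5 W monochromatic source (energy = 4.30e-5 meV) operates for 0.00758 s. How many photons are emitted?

5.30e19 photons

Total energy: E_total = P·t = 4.82e-5 × 0.00758 = 3.654e-7 J.
Per-photon energy: E = 6.889e-27 J.
N = E_total / E_photon = 5.30e19.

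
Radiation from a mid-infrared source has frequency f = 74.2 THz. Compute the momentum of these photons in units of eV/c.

0.307 eV/c

In SI units: f = 74.2 THz = 7.42e13 Hz.
Apply p = hf/c: p = 1.640e-28 kg·m/s.
Converting to eV/c: p = 0.3069 eV/c ≈ 0.307 eV/c.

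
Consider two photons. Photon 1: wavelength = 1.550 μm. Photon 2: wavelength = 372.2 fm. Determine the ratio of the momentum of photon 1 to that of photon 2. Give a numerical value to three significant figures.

2.40e-7

p_1 = 4.275e-28 kg·m/s (from wavelength = 1.550 μm, via p = h/λ).
p_2 = 1.780e-21 kg·m/s (from wavelength = 372.2 fm, via p = h/λ).
Ratio = 4.275e-28 / 1.780e-21 = 2.40e-7.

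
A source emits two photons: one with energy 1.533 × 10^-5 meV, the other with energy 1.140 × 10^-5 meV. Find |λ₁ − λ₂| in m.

Using λ = hc/E: λ₁ = 80.877 m, λ₂ = 108.76 m.
|Δλ| = |80.877 − 108.76| = 27.9 m.

27.9 m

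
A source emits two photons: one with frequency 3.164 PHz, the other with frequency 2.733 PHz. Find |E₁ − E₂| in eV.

1.78 eV

Using E = hf: E₁ = 2.0965e-18 J, E₂ = 1.8109e-18 J.
|ΔE| = |2.0965e-18 − 1.8109e-18| = 2.86e-19 J = 1.78 eV.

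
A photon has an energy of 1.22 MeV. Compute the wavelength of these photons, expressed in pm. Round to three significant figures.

Use h = 6.62607015e-34 J·s, c = 2.99792458e8 m/s, 1 eV = 1.602176634e-19 J.
First convert: E = 1.22 MeV = 1.9547e-13 J.
Apply λ = hc/E: λ = 1.016e-12 m.
Converting to pm: λ = 1.016 pm ≈ 1.02 pm.

1.02 pm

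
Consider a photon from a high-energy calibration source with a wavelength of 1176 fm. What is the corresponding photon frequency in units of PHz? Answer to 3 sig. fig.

Take c = 2.99792458 × 10^8 m/s.
First convert: λ = 1176 fm = 1.176 × 10^-12 m.
The photon relation is f = c/λ, giving f = 2.549 × 10^20 Hz.
Converting to PHz: f = 254900 PHz ≈ 2.55 × 10^5 PHz.

2.55 × 10^5 PHz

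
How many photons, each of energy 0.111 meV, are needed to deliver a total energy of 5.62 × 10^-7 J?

3.16 × 10^16 photons

Per-photon energy: E = 1.778 × 10^-23 J (from energy = 0.111 meV).
N = E_total / E_photon = 5.62 × 10^-7 J / 1.778 × 10^-23 J = 3.16 × 10^16.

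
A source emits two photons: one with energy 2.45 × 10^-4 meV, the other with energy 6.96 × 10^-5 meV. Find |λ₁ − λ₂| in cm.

Using λ = hc/E: λ₁ = 5.061 m, λ₂ = 17.81 m.
|Δλ| = |5.061 − 17.81| = 12.8 m = 1280 cm.

1280 cm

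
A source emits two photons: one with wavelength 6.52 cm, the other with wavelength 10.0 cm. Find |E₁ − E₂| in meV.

Using E = hc/λ: E₁ = 3.047 × 10^-24 J, E₂ = 1.986 × 10^-24 J.
|ΔE| = |3.047 × 10^-24 − 1.986 × 10^-24| = 1.06 × 10^-24 J = 6.62 × 10^-3 meV.

6.62 × 10^-3 meV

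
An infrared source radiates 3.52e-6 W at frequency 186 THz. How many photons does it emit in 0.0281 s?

Total energy: E_total = P·t = 3.52e-6 × 0.0281 = 9.891e-8 J.
Per-photon energy: E = 1.232e-19 J.
N = E_total / E_photon = 8.03e11.

8.03e11 photons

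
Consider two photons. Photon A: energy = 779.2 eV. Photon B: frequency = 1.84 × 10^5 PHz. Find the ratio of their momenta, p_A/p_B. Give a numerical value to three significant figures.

p_A = 4.164 × 10^-25 kg·m/s (from energy = 779.2 eV, via p = E/c).
p_B = 4.067 × 10^-22 kg·m/s (from frequency = 1.84 × 10^5 PHz, via p = hf/c).
Ratio = 4.164 × 10^-25 / 4.067 × 10^-22 = 1.02 × 10^-3.

1.02 × 10^-3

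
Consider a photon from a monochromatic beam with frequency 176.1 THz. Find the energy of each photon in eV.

Convert to SI: f = 176.1 THz = 1.761e14 Hz.
Apply E = hf: E = 1.167e-19 J.
Converting to eV: E = 0.7283 eV ≈ 0.728 eV.

0.728 eV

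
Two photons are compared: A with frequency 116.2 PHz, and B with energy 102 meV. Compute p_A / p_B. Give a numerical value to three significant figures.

p_A = 2.568 × 10^-25 kg·m/s (from frequency = 116.2 PHz, via p = hf/c).
p_B = 5.451 × 10^-29 kg·m/s (from energy = 102 meV, via p = E/c).
Ratio = 2.568 × 10^-25 / 5.451 × 10^-29 = 4710.

4710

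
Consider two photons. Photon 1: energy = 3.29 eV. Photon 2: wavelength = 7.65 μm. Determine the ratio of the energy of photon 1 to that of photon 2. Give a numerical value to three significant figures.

20.3

E_1 = 5.271 × 10^-19 J (from energy = 3.29 eV, via E given directly).
E_2 = 2.597 × 10^-20 J (from wavelength = 7.65 μm, via E = hc/λ).
Ratio = 5.271 × 10^-19 / 2.597 × 10^-20 = 20.3.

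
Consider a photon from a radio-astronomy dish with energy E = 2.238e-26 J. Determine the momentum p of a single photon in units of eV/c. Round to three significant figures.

1.40e-7 eV/c

(c = 2.99792458e8 m/s, 1 eV = 1.602176634e-19 J.)
For a photon p = E/c, so p = 7.465e-35 kg·m/s.
Converting to eV/c: p = 1.397e-7 eV/c ≈ 1.40e-7 eV/c.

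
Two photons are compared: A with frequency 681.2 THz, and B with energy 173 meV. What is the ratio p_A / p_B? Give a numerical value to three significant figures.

p_A = 1.506 × 10^-27 kg·m/s (from frequency = 681.2 THz, via p = hf/c).
p_B = 9.246 × 10^-29 kg·m/s (from energy = 173 meV, via p = E/c).
Ratio = 1.506 × 10^-27 / 9.246 × 10^-29 = 16.3.

16.3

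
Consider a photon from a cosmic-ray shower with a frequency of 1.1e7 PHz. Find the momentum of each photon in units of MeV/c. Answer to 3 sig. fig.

Take h = 6.62607015e-34 J·s, c = 2.99792458e8 m/s, 1 eV = 1.602176634e-19 J.
First convert: f = 1.1e7 PHz = 1.1e22 Hz.
The photon relation is p = hf/c, giving p = 2.431e-20 kg·m/s.
Converting to MeV/c: p = 45.49 MeV/c ≈ 45.5 MeV/c.

45.5 MeV/c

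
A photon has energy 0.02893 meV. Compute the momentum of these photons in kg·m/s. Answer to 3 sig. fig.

Convert to SI: E = 0.02893 meV = 4.6351 × 10^-24 J.
The photon relation is p = E/c, giving p = 1.546 × 10^-32 kg·m/s.
So p ≈ 1.55 × 10^-32 kg·m/s.

1.55 × 10^-32 kg·m/s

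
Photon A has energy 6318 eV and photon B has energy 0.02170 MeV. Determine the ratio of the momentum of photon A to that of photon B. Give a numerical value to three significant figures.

p_A = 3.377e-24 kg·m/s (from energy = 6318 eV, via p = E/c).
p_B = 1.160e-23 kg·m/s (from energy = 0.02170 MeV, via p = E/c).
Ratio = 3.377e-24 / 1.160e-23 = 0.291.

0.291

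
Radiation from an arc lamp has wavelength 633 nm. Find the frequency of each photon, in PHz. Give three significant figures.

Use c = 2.99792458·10^8 m/s.
First convert: λ = 633 nm = 6.33·10^-7 m.
For a photon f = c/λ, so f = 4.736·10^14 Hz.
Converting to PHz: f = 0.4736 PHz ≈ 0.474 PHz.

0.474 PHz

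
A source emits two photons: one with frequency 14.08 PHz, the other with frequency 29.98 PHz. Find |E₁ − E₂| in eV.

Using E = hf: E₁ = 9.3295e-18 J, E₂ = 1.9865e-17 J.
|ΔE| = |9.3295e-18 − 1.9865e-17| = 1.05e-17 J = 65.8 eV.

65.8 eV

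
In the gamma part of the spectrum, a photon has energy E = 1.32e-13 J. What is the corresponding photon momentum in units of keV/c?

For a photon p = E/c, so p = 4.403e-22 kg·m/s.
Converting to keV/c: p = 823.9 keV/c ≈ 824 keV/c.

824 keV/c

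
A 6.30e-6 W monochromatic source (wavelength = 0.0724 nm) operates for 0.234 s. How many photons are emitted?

5.37e8 photons

Total energy: E_total = P·t = 6.30e-6 × 0.234 = 1.474e-6 J.
Per-photon energy: E = 2.744e-15 J.
N = E_total / E_photon = 5.37e8.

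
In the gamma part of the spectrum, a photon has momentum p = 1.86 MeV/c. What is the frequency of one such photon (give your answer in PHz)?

First convert: p = 1.86 MeV/c = 9.9404e-22 kg·m/s.
The photon relation is f = pc/h, giving f = 4.497e20 Hz.
Converting to PHz: f = 449700 PHz ≈ 4.50e5 PHz.

4.50e5 PHz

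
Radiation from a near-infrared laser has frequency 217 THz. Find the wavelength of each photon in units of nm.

(c = 2.99792458 × 10^8 m/s.)
Convert to SI: f = 217 THz = 2.17 × 10^14 Hz.
Apply λ = c/f: λ = 1.382 × 10^-6 m.
Converting to nm: λ = 1382 nm ≈ 1380 nm.

1380 nm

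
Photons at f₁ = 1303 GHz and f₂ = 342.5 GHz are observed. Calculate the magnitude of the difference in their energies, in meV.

3.97 meV

Using E = hf: E₁ = 8.6338e-22 J, E₂ = 2.2694e-22 J.
|ΔE| = |8.6338e-22 − 2.2694e-22| = 6.36e-22 J = 3.97 meV.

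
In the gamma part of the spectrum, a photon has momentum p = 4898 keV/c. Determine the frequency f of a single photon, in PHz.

1.18 × 10^6 PHz

(h = 6.62607015 × 10^-34 J·s, c = 2.99792458 × 10^8 m/s, 1 eV = 1.602176634 × 10^-19 J.)
First convert: p = 4898 keV/c = 2.6176 × 10^-21 kg·m/s.
For a photon f = pc/h, so f = 1.184 × 10^21 Hz.
Converting to PHz: f = 1.184 × 10^6 PHz ≈ 1.18 × 10^6 PHz.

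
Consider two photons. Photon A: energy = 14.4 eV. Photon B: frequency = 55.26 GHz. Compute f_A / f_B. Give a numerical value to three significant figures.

6.30e4

f_A = 3.482e15 Hz (from energy = 14.4 eV, via f = E/h).
f_B = 5.526e10 Hz (from frequency = 55.26 GHz, via f given directly).
Ratio = 3.482e15 / 5.526e10 = 6.30e4.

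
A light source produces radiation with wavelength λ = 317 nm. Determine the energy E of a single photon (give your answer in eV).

First convert: λ = 317 nm = 3.17e-7 m.
Since E = hc/λ for a photon, E = 6.266e-19 J.
Converting to eV: E = 3.911 eV ≈ 3.91 eV.

3.91 eV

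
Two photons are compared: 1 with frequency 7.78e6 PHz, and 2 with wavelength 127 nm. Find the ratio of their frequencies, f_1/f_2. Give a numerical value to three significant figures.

3.30e6

f_1 = 7.780e21 Hz (from frequency = 7.78e6 PHz, via f given directly).
f_2 = 2.361e15 Hz (from wavelength = 127 nm, via f = c/λ).
Ratio = 7.780e21 / 2.361e15 = 3.30e6.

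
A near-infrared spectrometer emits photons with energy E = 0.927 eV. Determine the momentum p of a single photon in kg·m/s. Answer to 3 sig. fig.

Use c = 2.99792458e8 m/s, 1 eV = 1.602176634e-19 J.
In SI units: E = 0.927 eV = 1.4852e-19 J.
The photon relation is p = E/c, giving p = 4.954e-28 kg·m/s.
So p ≈ 4.95e-28 kg·m/s.

4.95e-28 kg·m/s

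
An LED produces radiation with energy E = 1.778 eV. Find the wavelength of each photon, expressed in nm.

697 nm

Take h = 6.62607015·10^-34 J·s, c = 2.99792458·10^8 m/s, 1 eV = 1.602176634·10^-19 J.
First convert: E = 1.778 eV = 2.8487·10^-19 J.
For a photon λ = hc/E, so λ = 6.973·10^-7 m.
Converting to nm: λ = 697.3 nm ≈ 697 nm.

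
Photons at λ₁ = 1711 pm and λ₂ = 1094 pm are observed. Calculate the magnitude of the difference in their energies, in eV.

409 eV

Using E = hc/λ: E₁ = 1.1610 × 10^-16 J, E₂ = 1.8158 × 10^-16 J.
|ΔE| = |1.1610 × 10^-16 − 1.8158 × 10^-16| = 6.55 × 10^-17 J = 409 eV.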